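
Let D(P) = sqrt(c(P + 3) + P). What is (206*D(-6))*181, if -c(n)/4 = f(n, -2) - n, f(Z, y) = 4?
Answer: 37286*I*sqrt(34) ≈ 2.1741e+5*I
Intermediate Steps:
c(n) = -16 + 4*n (c(n) = -4*(4 - n) = -16 + 4*n)
D(P) = sqrt(-4 + 5*P) (D(P) = sqrt((-16 + 4*(P + 3)) + P) = sqrt((-16 + 4*(3 + P)) + P) = sqrt((-16 + (12 + 4*P)) + P) = sqrt((-4 + 4*P) + P) = sqrt(-4 + 5*P))
(206*D(-6))*181 = (206*sqrt(-4 + 5*(-6)))*181 = (206*sqrt(-4 - 30))*181 = (206*sqrt(-34))*181 = (206*(I*sqrt(34)))*181 = (206*I*sqrt(34))*181 = 37286*I*sqrt(34)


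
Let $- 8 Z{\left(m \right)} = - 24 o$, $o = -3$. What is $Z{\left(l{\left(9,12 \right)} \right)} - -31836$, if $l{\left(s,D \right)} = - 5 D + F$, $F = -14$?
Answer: $31827$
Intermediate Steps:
$l{\left(s,D \right)} = -14 - 5 D$ ($l{\left(s,D \right)} = - 5 D - 14 = -14 - 5 D$)
$Z{\left(m \right)} = -9$ ($Z{\left(m \right)} = - \frac{\left(-24\right) \left(-3\right)}{8} = \left(- \frac{1}{8}\right) 72 = -9$)
$Z{\left(l{\left(9,12 \right)} \right)} - -31836 = -9 - -31836 = -9 + 31836 = 31827$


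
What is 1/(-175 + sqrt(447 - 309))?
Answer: -175/30487 - sqrt(138)/30487 ≈ -0.0061255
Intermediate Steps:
1/(-175 + sqrt(447 - 309)) = 1/(-175 + sqrt(138))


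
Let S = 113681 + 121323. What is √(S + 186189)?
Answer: √421193 ≈ 648.99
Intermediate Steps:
S = 235004
√(S + 186189) = √(235004 + 186189) = √421193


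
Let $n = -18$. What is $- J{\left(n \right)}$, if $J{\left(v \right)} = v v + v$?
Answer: $-306$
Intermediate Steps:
$J{\left(v \right)} = v + v^{2}$ ($J{\left(v \right)} = v^{2} + v = v + v^{2}$)
$- J{\left(n \right)} = - \left(-18\right) \left(1 - 18\right) = - \left(-18\right) \left(-17\right) = \left(-1\right) 306 = -306$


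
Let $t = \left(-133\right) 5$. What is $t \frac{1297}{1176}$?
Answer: $- \frac{123215}{168} \approx -733.42$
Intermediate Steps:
$t = -665$
$t \frac{1297}{1176} = - 665 \cdot \frac{1297}{1176} = - 665 \cdot 1297 \cdot \frac{1}{1176} = \left(-665\right) \frac{1297}{1176} = - \frac{123215}{168}$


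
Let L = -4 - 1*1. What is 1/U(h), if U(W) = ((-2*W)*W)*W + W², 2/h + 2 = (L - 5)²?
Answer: 117649/47 ≈ 2503.2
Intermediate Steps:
L = -5 (L = -4 - 1 = -5)
h = 1/49 (h = 2/(-2 + (-5 - 5)²) = 2/(-2 + (-10)²) = 2/(-2 + 100) = 2/98 = 2*(1/98) = 1/49 ≈ 0.020408)
U(W) = W² - 2*W³ (U(W) = (-2*W²)*W + W² = -2*W³ + W² = W² - 2*W³)
1/U(h) = 1/((1/49)²*(1 - 2*1/49)) = 1/((1 - 2/49)/2401) = 1/((1/2401)*(47/49)) = 1/(47/117649) = 117649/47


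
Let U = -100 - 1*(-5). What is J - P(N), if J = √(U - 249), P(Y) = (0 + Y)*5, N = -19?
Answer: 95 + 2*I*√86 ≈ 95.0 + 18.547*I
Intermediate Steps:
U = -95 (U = -100 + 5 = -95)
P(Y) = 5*Y (P(Y) = Y*5 = 5*Y)
J = 2*I*√86 (J = √(-95 - 249) = √(-344) = 2*I*√86 ≈ 18.547*I)
J - P(N) = 2*I*√86 - 5*(-19) = 2*I*√86 - 1*(-95) = 2*I*√86 + 95 = 95 + 2*I*√86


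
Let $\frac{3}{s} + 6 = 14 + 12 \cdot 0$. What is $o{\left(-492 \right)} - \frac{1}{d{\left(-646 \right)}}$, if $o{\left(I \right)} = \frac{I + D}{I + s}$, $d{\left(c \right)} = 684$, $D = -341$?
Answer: $\frac{26633}{15732} \approx 1.6929$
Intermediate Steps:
$s = \frac{3}{8}$ ($s = \frac{3}{-6 + \left(14 + 12 \cdot 0\right)} = \frac{3}{-6 + \left(14 + 0\right)} = \frac{3}{-6 + 14} = \frac{3}{8} \approx 0.375$)
$o{\left(I \right)} = \frac{-341 + I}{\frac{3}{8} + I}$ ($o{\left(I \right)} = \frac{I - 341}{I + \frac{3}{8}} = \frac{-341 + I}{\frac{3}{8} + I}$)
$o{\left(-492 \right)} - \frac{1}{d{\left(-646 \right)}} = \frac{8 \left(-341 - 492\right)}{3 + 8 \left(-492\right)} - \frac{1}{684} = 8 \frac{1}{3 - 3936} \left(-833\right) - \frac{1}{684} = 8 \frac{1}{-3933} \left(-833\right) - \frac{1}{684} = 8 \left(- \frac{1}{3933}\right) \left(-833\right) - \frac{1}{684} = \frac{6664}{3933} - \frac{1}{684} = \frac{26633}{15732}$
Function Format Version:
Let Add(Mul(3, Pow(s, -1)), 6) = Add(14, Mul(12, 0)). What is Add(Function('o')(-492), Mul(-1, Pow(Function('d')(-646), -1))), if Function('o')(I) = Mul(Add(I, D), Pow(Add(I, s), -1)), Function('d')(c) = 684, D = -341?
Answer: Rational(26633, 15732) ≈ 1.6929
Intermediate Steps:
s = Rational(3, 8) (s = Mul(3, Pow(Add(-6, Add(14, Mul(12, 0))), -1)) = Mul(3, Pow(Add(-6, Add(14, 0)), -1)) = Mul(3, Pow(Add(-6, 14), -1)) = Mul(3, Pow(8, -1)) = Mul(3, Rational(1, 8)) = Rational(3, 8) ≈ 0.37500)
Function('o')(I) = Mul(Pow(Add(Rational(3, 8), I), -1), Add(-341, I)) (Function('o')(I) = Mul(Add(I, -341), Pow(Add(I, Rational(3, 8)), -1)) = Mul(Add(-341, I), Pow(Add(Rational(3, 8), I), -1)) = Mul(Pow(Add(Rational(3, 8), I), -1), Add(-341, I)))
Add(Function('o')(-492), Mul(-1, Pow(Function('d')(-646), -1))) = Add(Mul(8, Pow(Add(3, Mul(8, -492)), -1), Add(-341, -492)), Mul(-1, Pow(684, -1))) = Add(Mul(8, Pow(Add(3, -3936), -1), -833), Mul(-1, Rational(1, 684))) = Add(Mul(8, Pow(-3933, -1), -833), Rational(-1, 684)) = Add(Mul(8, Rational(-1, 3933), -833), Rational(-1, 684)) = Add(Rational(6664, 3933), Rational(-1, 684)) = Rational(26633, 15732)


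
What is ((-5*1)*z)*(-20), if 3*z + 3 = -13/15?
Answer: -1160/9 ≈ -128.89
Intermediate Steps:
z = -58/45 (z = -1 + (-13/15)/3 = -1 + (-13*1/15)/3 = -1 + (1/3)*(-13/15) = -1 - 13/45 = -58/45 ≈ -1.2889)
((-5*1)*z)*(-20) = (-5*1*(-58/45))*(-20) = -5*(-58/45)*(-20) = (58/9)*(-20) = -1160/9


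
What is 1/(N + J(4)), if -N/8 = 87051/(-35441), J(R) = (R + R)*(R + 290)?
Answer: 35441/84053640 ≈ 0.00042165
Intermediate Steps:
J(R) = 2*R*(290 + R) (J(R) = (2*R)*(290 + R) = 2*R*(290 + R))
N = 696408/35441 (N = -696408/(-35441) = -696408*(-1)/35441 = -8*(-87051/35441) = 696408/35441 ≈ 19.650)
1/(N + J(4)) = 1/(696408/35441 + 2*4*(290 + 4)) = 1/(696408/35441 + 2*4*294) = 1/(696408/35441 + 2352) = 1/(84053640/35441) = 35441/84053640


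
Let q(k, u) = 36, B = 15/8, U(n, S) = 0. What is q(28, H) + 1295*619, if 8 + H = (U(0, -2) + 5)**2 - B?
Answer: 801641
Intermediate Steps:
B = 15/8 (B = 15*(1/8) = 15/8 ≈ 1.8750)
H = 121/8 (H = -8 + ((0 + 5)**2 - 1*15/8) = -8 + (5**2 - 15/8) = -8 + (25 - 15/8) = -8 + 185/8 = 121/8 ≈ 15.125)
q(28, H) + 1295*619 = 36 + 1295*619 = 36 + 801605 = 801641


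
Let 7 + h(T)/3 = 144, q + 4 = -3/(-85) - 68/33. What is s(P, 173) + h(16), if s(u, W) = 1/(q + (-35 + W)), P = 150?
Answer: 152150484/370189 ≈ 411.01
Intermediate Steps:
q = -16901/2805 (q = -4 + (-3/(-85) - 68/33) = -4 + (-3*(-1/85) - 68*1/33) = -4 + (3/85 - 68/33) = -4 - 5681/2805 = -16901/2805 ≈ -6.0253)
h(T) = 411 (h(T) = -21 + 3*144 = -21 + 432 = 411)
s(u, W) = 1/(-115076/2805 + W) (s(u, W) = 1/(-16901/2805 + (-35 + W)) = 1/(-115076/2805 + W))
s(P, 173) + h(16) = 2805/(-115076 + 2805*173) + 411 = 2805/(-115076 + 485265) + 411 = 2805/370189 + 411 = 152150484/370189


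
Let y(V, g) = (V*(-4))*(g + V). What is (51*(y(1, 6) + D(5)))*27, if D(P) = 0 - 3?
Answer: -42687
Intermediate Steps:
D(P) = -3
y(V, g) = -4*V*(V + g) (y(V, g) = (-4*V)*(V + g) = -4*V*(V + g))
(51*(y(1, 6) + D(5)))*27 = (51*(-4*1*(1 + 6) - 3))*27 = (51*(-4*1*7 - 3))*27 = (51*(-28 - 3))*27 = (51*(-31))*27 = -1581*27 = -42687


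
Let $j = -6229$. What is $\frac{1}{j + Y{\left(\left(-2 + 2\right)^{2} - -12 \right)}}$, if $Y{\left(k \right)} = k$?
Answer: $- \frac{1}{6217} \approx -0.00016085$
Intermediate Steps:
$\frac{1}{j + Y{\left(\left(-2 + 2\right)^{2} - -12 \right)}} = \frac{1}{-6229 + \left(\left(-2 + 2\right)^{2} - -12\right)} = \frac{1}{-6229 + \left(0^{2} + 12\right)} = \frac{1}{-6229 + \left(0 + 12\right)} = \frac{1}{-6229 + 12} = \frac{1}{-6217} = - \frac{1}{6217}$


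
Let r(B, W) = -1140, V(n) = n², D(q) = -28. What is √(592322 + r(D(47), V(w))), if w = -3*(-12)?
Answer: √591182 ≈ 768.88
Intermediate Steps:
w = 36
√(592322 + r(D(47), V(w))) = √(592322 - 1140) = √591182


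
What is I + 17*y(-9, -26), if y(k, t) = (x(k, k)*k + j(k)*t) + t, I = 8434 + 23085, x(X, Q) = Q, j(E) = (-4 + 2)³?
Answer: 35990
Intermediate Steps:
j(E) = -8 (j(E) = (-2)³ = -8)
I = 31519
y(k, t) = k² - 7*t (y(k, t) = (k*k - 8*t) + t = (k² - 8*t) + t = k² - 7*t)
I + 17*y(-9, -26) = 31519 + 17*((-9)² - 7*(-26)) = 31519 + 17*(81 + 182) = 31519 + 17*263 = 31519 + 4471 = 35990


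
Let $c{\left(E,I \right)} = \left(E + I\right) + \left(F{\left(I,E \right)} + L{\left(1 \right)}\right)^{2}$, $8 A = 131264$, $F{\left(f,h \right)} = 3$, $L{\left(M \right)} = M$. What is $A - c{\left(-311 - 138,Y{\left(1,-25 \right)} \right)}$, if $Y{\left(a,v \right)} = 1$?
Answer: $16840$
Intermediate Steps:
$A = 16408$ ($A = \frac{1}{8} \cdot 131264 = 16408$)
$c{\left(E,I \right)} = 16 + E + I$ ($c{\left(E,I \right)} = \left(E + I\right) + \left(3 + 1\right)^{2} = \left(E + I\right) + 4^{2} = \left(E + I\right) + 16 = 16 + E + I$)
$A - c{\left(-311 - 138,Y{\left(1,-25 \right)} \right)} = 16408 - \left(16 - 449 + 1\right) = 16408 - -432 = 16408 + 432 = 16840$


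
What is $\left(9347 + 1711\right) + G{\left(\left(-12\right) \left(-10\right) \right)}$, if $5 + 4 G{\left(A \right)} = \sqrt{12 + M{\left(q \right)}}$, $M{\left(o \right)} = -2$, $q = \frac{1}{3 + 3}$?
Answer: $\frac{44227}{4} + \frac{\sqrt{10}}{4} \approx 11058.0$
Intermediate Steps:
$q = \frac{1}{6} \approx 0.16667$
$G{\left(A \right)} = - \frac{5}{4} + \frac{\sqrt{10}}{4}$ ($G{\left(A \right)} = - \frac{5}{4} + \frac{\sqrt{12 - 2}}{4} = - \frac{5}{4} + \frac{\sqrt{10}}{4}$)
$\left(9347 + 1711\right) + G{\left(\left(-12\right) \left(-10\right) \right)} = \left(9347 + 1711\right) - \left(\frac{5}{4} - \frac{\sqrt{10}}{4}\right) = 11058 - \left(\frac{5}{4} - \frac{\sqrt{10}}{4}\right) = \frac{44227}{4} + \frac{\sqrt{10}}{4}$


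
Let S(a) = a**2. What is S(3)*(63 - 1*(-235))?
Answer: 2682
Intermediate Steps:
S(3)*(63 - 1*(-235)) = 3**2*(63 - 1*(-235)) = 9*(63 + 235) = 9*298 = 2682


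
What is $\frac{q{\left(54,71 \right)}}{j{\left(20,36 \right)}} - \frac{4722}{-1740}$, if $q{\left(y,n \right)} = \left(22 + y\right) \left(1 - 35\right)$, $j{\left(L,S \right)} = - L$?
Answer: $\frac{7651}{58} \approx 131.91$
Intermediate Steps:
$q{\left(y,n \right)} = -748 - 34 y$ ($q{\left(y,n \right)} = \left(22 + y\right) \left(-34\right) = -748 - 34 y$)
$\frac{q{\left(54,71 \right)}}{j{\left(20,36 \right)}} - \frac{4722}{-1740} = \frac{-748 - 1836}{\left(-1\right) 20} - \frac{4722}{-1740} = \frac{-748 - 1836}{-20} - - \frac{787}{290} = \left(-2584\right) \left(- \frac{1}{20}\right) + \frac{787}{290} = \frac{646}{5} + \frac{787}{290} = \frac{7651}{58}$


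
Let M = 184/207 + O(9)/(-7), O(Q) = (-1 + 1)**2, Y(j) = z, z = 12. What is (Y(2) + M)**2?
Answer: 13456/81 ≈ 166.12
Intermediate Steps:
Y(j) = 12
O(Q) = 0 (O(Q) = 0**2 = 0)
M = 8/9 (M = 184/207 + 0/(-7) = 184*(1/207) + 0*(-1/7) = 8/9 + 0 = 8/9 ≈ 0.88889)
(Y(2) + M)**2 = (12 + 8/9)**2 = (116/9)**2 = 13456/81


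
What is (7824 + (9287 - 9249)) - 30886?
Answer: -23024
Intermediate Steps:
(7824 + (9287 - 9249)) - 30886 = (7824 + 38) - 30886 = 7862 - 30886 = -23024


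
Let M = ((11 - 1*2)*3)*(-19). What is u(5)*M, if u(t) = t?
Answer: -2565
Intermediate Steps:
M = -513 (M = ((11 - 2)*3)*(-19) = (9*3)*(-19) = 27*(-19) = -513)
u(5)*M = 5*(-513) = -2565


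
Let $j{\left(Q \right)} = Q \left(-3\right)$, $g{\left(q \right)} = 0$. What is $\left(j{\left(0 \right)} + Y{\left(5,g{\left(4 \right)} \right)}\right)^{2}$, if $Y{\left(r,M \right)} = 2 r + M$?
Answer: $100$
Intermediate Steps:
$Y{\left(r,M \right)} = M + 2 r$
$j{\left(Q \right)} = - 3 Q$
$\left(j{\left(0 \right)} + Y{\left(5,g{\left(4 \right)} \right)}\right)^{2} = \left(\left(-3\right) 0 + \left(0 + 2 \cdot 5\right)\right)^{2} = \left(0 + \left(0 + 10\right)\right)^{2} = \left(0 + 10\right)^{2} = 10^{2} = 100$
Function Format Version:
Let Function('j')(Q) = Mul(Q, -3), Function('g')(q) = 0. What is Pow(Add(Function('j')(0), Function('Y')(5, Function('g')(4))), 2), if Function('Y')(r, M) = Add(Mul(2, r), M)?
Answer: 100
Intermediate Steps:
Function('Y')(r, M) = Add(M, Mul(2, r))
Function('j')(Q) = Mul(-3, Q)
Pow(Add(Function('j')(0), Function('Y')(5, Function('g')(4))), 2) = Pow(Add(Mul(-3, 0), Add(0, Mul(2, 5))), 2) = Pow(Add(0, Add(0, 10)), 2) = Pow(Add(0, 10), 2) = Pow(10, 2) = 100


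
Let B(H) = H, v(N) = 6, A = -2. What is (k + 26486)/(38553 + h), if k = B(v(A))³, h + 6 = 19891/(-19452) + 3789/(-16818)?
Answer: 1417622856/2046413723 ≈ 0.69274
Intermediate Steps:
h = -395182147/54523956 (h = -6 + (19891/(-19452) + 3789/(-16818)) = -6 + (19891*(-1/19452) + 3789*(-1/16818)) = -6 + (-19891/19452 - 1263/5606) = -6 - 68038411/54523956 = -395182147/54523956 ≈ -7.2479)
k = 216 (k = 6³ = 216)
(k + 26486)/(38553 + h) = (216 + 26486)/(38553 - 395182147/54523956) = 26702/(2101666893521/54523956) = 26702*(54523956/2101666893521) = 1417622856/2046413723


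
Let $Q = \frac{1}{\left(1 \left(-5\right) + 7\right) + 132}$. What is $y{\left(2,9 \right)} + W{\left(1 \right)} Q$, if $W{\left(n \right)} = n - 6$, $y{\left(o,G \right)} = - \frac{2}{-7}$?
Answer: $\frac{233}{938} \approx 0.2484$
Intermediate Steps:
$y{\left(o,G \right)} = \frac{2}{7}$ ($y{\left(o,G \right)} = \left(-2\right) \left(- \frac{1}{7}\right) = \frac{2}{7}$)
$W{\left(n \right)} = -6 + n$ ($W{\left(n \right)} = n - 6 = -6 + n$)
$Q = \frac{1}{134}$ ($Q = \frac{1}{\left(-5 + 7\right) + 132} = \frac{1}{2 + 132} = \frac{1}{134} \approx 0.0074627$)
$y{\left(2,9 \right)} + W{\left(1 \right)} Q = \frac{2}{7} + \left(-6 + 1\right) \frac{1}{134} = \frac{2}{7} - \frac{5}{134} = \frac{233}{938}$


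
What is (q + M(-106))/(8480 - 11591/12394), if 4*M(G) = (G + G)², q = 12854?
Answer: 99523820/35029843 ≈ 2.8411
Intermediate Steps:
M(G) = G² (M(G) = (G + G)²/4 = (2*G)²/4 = (4*G²)/4 = G²)
(q + M(-106))/(8480 - 11591/12394) = (12854 + (-106)²)/(8480 - 11591/12394) = (12854 + 11236)/(8480 - 11591*1/12394) = 24090/(8480 - 11591/12394) = 24090/(105089529/12394) = 24090*(12394/105089529) = 99523820/35029843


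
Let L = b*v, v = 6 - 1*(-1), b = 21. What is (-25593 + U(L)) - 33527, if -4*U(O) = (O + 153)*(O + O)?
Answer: -81170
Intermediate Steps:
v = 7 (v = 6 + 1 = 7)
L = 147 (L = 21*7 = 147)
U(O) = -O*(153 + O)/2 (U(O) = -(O + 153)*(O + O)/4 = -(153 + O)*2*O/4 = -O*(153 + O)/2)
(-25593 + U(L)) - 33527 = (-25593 - ½*147*(153 + 147)) - 33527 = (-25593 - ½*147*300) - 33527 = (-25593 - 22050) - 33527 = -47643 - 33527 = -81170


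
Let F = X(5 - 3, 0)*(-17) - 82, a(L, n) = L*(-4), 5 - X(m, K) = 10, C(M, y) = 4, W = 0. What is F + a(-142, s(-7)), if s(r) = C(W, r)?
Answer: 571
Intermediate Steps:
X(m, K) = -5 (X(m, K) = 5 - 1*10 = 5 - 10 = -5)
s(r) = 4
a(L, n) = -4*L
F = 3 (F = -5*(-17) - 82 = 85 - 82 = 3)
F + a(-142, s(-7)) = 3 - 4*(-142) = 3 + 568 = 571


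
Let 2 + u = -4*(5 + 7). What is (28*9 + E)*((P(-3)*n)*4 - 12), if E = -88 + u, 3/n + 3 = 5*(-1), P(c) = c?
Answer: -855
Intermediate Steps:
u = -50 (u = -2 - 4*(5 + 7) = -2 - 4*12 = -2 - 48 = -50)
n = -3/8 (n = 3/(-3 + 5*(-1)) = 3/(-3 - 5) = 3/(-8) = 3*(-1/8) = -3/8 ≈ -0.37500)
E = -138 (E = -88 - 50 = -138)
(28*9 + E)*((P(-3)*n)*4 - 12) = (28*9 - 138)*(-3*(-3/8)*4 - 12) = (252 - 138)*((9/8)*4 - 12) = 114*(9/2 - 12) = 114*(-15/2) = -855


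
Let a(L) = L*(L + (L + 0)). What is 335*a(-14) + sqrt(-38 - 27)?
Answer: 131320 + I*sqrt(65) ≈ 1.3132e+5 + 8.0623*I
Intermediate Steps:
a(L) = 2*L**2 (a(L) = L*(L + L) = L*(2*L) = 2*L**2)
335*a(-14) + sqrt(-38 - 27) = 335*(2*(-14)**2) + sqrt(-38 - 27) = 335*(2*196) + sqrt(-65) = 335*392 + I*sqrt(65) = 131320 + I*sqrt(65)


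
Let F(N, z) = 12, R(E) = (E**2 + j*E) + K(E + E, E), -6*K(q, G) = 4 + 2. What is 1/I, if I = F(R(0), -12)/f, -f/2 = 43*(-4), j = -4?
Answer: 86/3 ≈ 28.667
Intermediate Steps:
K(q, G) = -1 (K(q, G) = -(4 + 2)/6 = -1/6*6 = -1)
f = 344 (f = -86*(-4) = -2*(-172) = 344)
R(E) = -1 + E**2 - 4*E (R(E) = (E**2 - 4*E) - 1 = -1 + E**2 - 4*E)
I = 3/86 (I = 12/344 = 12*(1/344) = 3/86 ≈ 0.034884)
1/I = 1/(3/86) = 86/3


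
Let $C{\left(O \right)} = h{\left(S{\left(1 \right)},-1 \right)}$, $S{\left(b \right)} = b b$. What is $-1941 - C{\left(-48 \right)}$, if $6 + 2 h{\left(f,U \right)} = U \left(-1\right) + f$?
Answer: $-1939$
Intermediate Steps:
$S{\left(b \right)} = b^{2}$
$h{\left(f,U \right)} = -3 + \frac{f}{2} - \frac{U}{2}$ ($h{\left(f,U \right)} = -3 + \frac{U \left(-1\right) + f}{2} = -3 + \frac{- U + f}{2} = -3 + \frac{f - U}{2} = -3 - \left(\frac{U}{2} - \frac{f}{2}\right) = -3 + \frac{f}{2} - \frac{U}{2}$)
$C{\left(O \right)} = -2$ ($C{\left(O \right)} = -3 + \frac{1^{2}}{2} - - \frac{1}{2} = -3 + \frac{1}{2} \cdot 1 + \frac{1}{2} = -3 + \frac{1}{2} + \frac{1}{2} = -2$)
$-1941 - C{\left(-48 \right)} = -1941 - -2 = -1941 + 2 = -1939$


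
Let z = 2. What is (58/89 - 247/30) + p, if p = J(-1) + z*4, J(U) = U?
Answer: -1553/2670 ≈ -0.58165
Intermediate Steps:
p = 7 (p = -1 + 2*4 = -1 + 8 = 7)
(58/89 - 247/30) + p = (58/89 - 247/30) + 7 = -20243/2670 + 7 = -1553/2670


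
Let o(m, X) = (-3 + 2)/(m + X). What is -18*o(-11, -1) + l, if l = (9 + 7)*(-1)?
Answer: -35/2 ≈ -17.500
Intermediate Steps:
o(m, X) = -1/(X + m)
l = -16 (l = 16*(-1) = -16)
-18*o(-11, -1) + l = -(-18)/(-1 - 11) - 16 = -(-18)/(-12) - 16 = -(-18)*(-1)/12 - 16 = -18*1/12 - 16 = -3/2 - 16 = -35/2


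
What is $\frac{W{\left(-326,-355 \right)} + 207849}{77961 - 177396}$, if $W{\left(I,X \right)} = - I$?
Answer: $- \frac{41635}{19887} \approx -2.0936$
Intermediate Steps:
$\frac{W{\left(-326,-355 \right)} + 207849}{77961 - 177396} = \frac{\left(-1\right) \left(-326\right) + 207849}{77961 - 177396} = \frac{326 + 207849}{77961 - 177396} = \frac{208175}{-99435} = 208175 \left(- \frac{1}{99435}\right) = - \frac{41635}{19887}$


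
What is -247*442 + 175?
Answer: -108999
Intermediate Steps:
-247*442 + 175 = -109174 + 175 = -108999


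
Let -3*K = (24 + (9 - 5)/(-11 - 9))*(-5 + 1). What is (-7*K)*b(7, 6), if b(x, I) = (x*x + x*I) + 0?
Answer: -303212/15 ≈ -20214.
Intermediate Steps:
b(x, I) = x² + I*x (b(x, I) = (x² + I*x) + 0 = x² + I*x)
K = 476/15 (K = -(24 + (9 - 5)/(-11 - 9))*(-5 + 1)/3 = -(24 + 4/(-20))*(-4)/3 = -(24 + 4*(-1/20))*(-4)/3 = -(24 - ⅕)*(-4)/3 = -119*(-4)/15 = -⅓*(-476/5) = 476/15 ≈ 31.733)
(-7*K)*b(7, 6) = (-7*476/15)*(7*(6 + 7)) = -23324*13/15 = -3332/15*91 = -303212/15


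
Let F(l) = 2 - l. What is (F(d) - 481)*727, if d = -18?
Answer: -335147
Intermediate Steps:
(F(d) - 481)*727 = ((2 - 1*(-18)) - 481)*727 = ((2 + 18) - 481)*727 = (20 - 481)*727 = -461*727 = -335147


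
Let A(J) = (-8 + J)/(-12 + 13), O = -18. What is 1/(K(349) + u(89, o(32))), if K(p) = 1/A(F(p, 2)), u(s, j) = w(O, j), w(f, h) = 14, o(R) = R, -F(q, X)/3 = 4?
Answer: 20/279 ≈ 0.071685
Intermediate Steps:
F(q, X) = -12 (F(q, X) = -3*4 = -12)
u(s, j) = 14
A(J) = -8 + J (A(J) = (-8 + J)/1 = (-8 + J)*1 = -8 + J)
K(p) = -1/20 (K(p) = 1/(-8 - 12) = 1/(-20) = -1/20)
1/(K(349) + u(89, o(32))) = 1/(-1/20 + 14) = 1/(279/20) = 20/279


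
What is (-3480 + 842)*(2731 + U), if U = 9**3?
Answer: -9127480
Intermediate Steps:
U = 729
(-3480 + 842)*(2731 + U) = (-3480 + 842)*(2731 + 729) = -2638*3460 = -9127480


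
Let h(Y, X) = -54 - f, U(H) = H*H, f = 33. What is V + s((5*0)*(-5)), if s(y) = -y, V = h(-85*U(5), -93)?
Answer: -87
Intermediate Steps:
U(H) = H²
h(Y, X) = -87 (h(Y, X) = -54 - 1*33 = -54 - 33 = -87)
V = -87
V + s((5*0)*(-5)) = -87 - 5*0*(-5) = -87 - 0*(-5) = -87 - 1*0 = -87 + 0 = -87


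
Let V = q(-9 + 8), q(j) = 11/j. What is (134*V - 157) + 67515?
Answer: 65884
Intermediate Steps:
V = -11 (V = 11/(-9 + 8) = 11/(-1) = 11*(-1) = -11)
(134*V - 157) + 67515 = (134*(-11) - 157) + 67515 = (-1474 - 157) + 67515 = -1631 + 67515 = 65884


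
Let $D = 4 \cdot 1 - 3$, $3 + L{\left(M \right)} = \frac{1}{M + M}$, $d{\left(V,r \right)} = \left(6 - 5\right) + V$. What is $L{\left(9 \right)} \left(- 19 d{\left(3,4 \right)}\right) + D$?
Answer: $\frac{2023}{9} \approx 224.78$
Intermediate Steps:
$d{\left(V,r \right)} = 1 + V$
$L{\left(M \right)} = -3 + \frac{1}{2 M}$ ($L{\left(M \right)} = -3 + \frac{1}{M + M} = -3 + \frac{1}{2 M}$)
$D = 1$ ($D = 4 - 3 = 1$)
$L{\left(9 \right)} \left(- 19 d{\left(3,4 \right)}\right) + D = \left(-3 + \frac{1}{2 \cdot 9}\right) \left(- 19 \left(1 + 3\right)\right) + 1 = \left(-3 + \frac{1}{2} \cdot \frac{1}{9}\right) \left(\left(-19\right) 4\right) + 1 = \left(-3 + \frac{1}{18}\right) \left(-76\right) + 1 = \left(- \frac{53}{18}\right) \left(-76\right) + 1 = \frac{2014}{9} + 1 = \frac{2023}{9}$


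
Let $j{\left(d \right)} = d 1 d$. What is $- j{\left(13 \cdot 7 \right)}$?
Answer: $-8281$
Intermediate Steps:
$j{\left(d \right)} = d^{2}$ ($j{\left(d \right)} = d d = d^{2}$)
$- j{\left(13 \cdot 7 \right)} = - \left(13 \cdot 7\right)^{2} = - 91^{2} = \left(-1\right) 8281 = -8281$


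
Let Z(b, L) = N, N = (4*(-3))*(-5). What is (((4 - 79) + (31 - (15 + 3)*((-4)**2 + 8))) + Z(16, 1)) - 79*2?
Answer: -574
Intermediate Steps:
N = 60 (N = -12*(-5) = 60)
Z(b, L) = 60
(((4 - 79) + (31 - (15 + 3)*((-4)**2 + 8))) + Z(16, 1)) - 79*2 = (((4 - 79) + (31 - (15 + 3)*((-4)**2 + 8))) + 60) - 79*2 = ((-75 + (31 - 18*(16 + 8))) + 60) - 158 = ((-75 + (31 - 18*24)) + 60) - 158 = ((-75 + (31 - 1*432)) + 60) - 158 = ((-75 + (31 - 432)) + 60) - 158 = ((-75 - 401) + 60) - 158 = (-476 + 60) - 158 = -416 - 158 = -574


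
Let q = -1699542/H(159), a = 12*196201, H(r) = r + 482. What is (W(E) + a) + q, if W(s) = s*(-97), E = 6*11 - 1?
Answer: 1503437045/641 ≈ 2.3455e+6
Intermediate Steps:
H(r) = 482 + r
a = 2354412
E = 65 (E = 66 - 1 = 65)
W(s) = -97*s
q = -1699542/641 (q = -1699542/(482 + 159) = -1699542/641 ≈ -2651.4)
(W(E) + a) + q = (-97*65 + 2354412) - 1699542/641 = (-6305 + 2354412) - 1699542/641 = 2348107 - 1699542/641 = 1503437045/641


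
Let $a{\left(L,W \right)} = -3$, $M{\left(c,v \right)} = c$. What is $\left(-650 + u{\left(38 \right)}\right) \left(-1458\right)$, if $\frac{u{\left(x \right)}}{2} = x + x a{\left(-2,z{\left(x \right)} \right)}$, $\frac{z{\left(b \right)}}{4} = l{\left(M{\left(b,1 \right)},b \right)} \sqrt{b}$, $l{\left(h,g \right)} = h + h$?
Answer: $1169316$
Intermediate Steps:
$l{\left(h,g \right)} = 2 h$
$z{\left(b \right)} = 8 b^{\frac{3}{2}}$ ($z{\left(b \right)} = 4 \cdot 2 b \sqrt{b} = 4 \cdot 2 b^{\frac{3}{2}} = 8 b^{\frac{3}{2}}$)
$u{\left(x \right)} = - 4 x$ ($u{\left(x \right)} = 2 \left(x + x \left(-3\right)\right) = 2 \left(x - 3 x\right) = 2 \left(- 2 x\right) = - 4 x$)
$\left(-650 + u{\left(38 \right)}\right) \left(-1458\right) = \left(-650 - 152\right) \left(-1458\right) = \left(-802\right) \left(-1458\right) = 1169316$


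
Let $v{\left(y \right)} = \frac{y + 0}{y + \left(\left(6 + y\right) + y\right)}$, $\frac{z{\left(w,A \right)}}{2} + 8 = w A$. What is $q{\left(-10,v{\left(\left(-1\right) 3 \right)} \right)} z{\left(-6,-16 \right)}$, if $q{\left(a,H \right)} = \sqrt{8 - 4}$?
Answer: $352$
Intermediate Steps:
$z{\left(w,A \right)} = -16 + 2 A w$ ($z{\left(w,A \right)} = -16 + 2 w A = -16 + 2 A w$)
$v{\left(y \right)} = \frac{y}{6 + 3 y}$ ($v{\left(y \right)} = \frac{y}{y + \left(6 + 2 y\right)} = \frac{y}{6 + 3 y}$)
$q{\left(a,H \right)} = 2$ ($q{\left(a,H \right)} = \sqrt{4} = 2$)
$q{\left(-10,v{\left(\left(-1\right) 3 \right)} \right)} z{\left(-6,-16 \right)} = 2 \left(-16 + 2 \left(-16\right) \left(-6\right)\right) = 2 \left(-16 + 192\right) = 2 \cdot 176 = 352$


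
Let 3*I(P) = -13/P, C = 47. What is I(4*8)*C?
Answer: -611/96 ≈ -6.3646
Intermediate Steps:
I(P) = -13/(3*P) (I(P) = (-13/P)/3 = -13/(3*P))
I(4*8)*C = -13/(3*(4*8))*47 = -13/3/32*47 = -13/3*1/32*47 = -13/96*47 = -611/96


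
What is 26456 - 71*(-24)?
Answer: 28160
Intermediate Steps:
26456 - 71*(-24) = 26456 + 1704 = 28160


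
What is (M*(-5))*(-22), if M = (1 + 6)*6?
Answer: 4620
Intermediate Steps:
M = 42 (M = 7*6 = 42)
(M*(-5))*(-22) = (42*(-5))*(-22) = -210*(-22) = 4620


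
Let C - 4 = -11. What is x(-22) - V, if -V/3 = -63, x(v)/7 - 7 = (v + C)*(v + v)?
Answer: 8792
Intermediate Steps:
C = -7 (C = 4 - 11 = -7)
x(v) = 49 + 14*v*(-7 + v) (x(v) = 49 + 7*((v - 7)*(v + v)) = 49 + 7*((-7 + v)*(2*v)) = 49 + 7*(2*v*(-7 + v)) = 49 + 14*v*(-7 + v))
V = 189 (V = -3*(-63) = 189)
x(-22) - V = (49 - 98*(-22) + 14*(-22)**2) - 1*189 = (49 + 2156 + 14*484) - 189 = (49 + 2156 + 6776) - 189 = 8981 - 189 = 8792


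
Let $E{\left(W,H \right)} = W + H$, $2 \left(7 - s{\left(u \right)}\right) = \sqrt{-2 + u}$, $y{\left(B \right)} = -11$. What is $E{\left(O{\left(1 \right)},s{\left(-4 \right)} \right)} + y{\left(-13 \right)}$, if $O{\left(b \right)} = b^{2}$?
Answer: $-3 - \frac{i \sqrt{6}}{2} \approx -3.0 - 1.2247 i$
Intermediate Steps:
$s{\left(u \right)} = 7 - \frac{\sqrt{-2 + u}}{2}$
$E{\left(W,H \right)} = H + W$
$E{\left(O{\left(1 \right)},s{\left(-4 \right)} \right)} + y{\left(-13 \right)} = \left(\left(7 - \frac{\sqrt{-2 - 4}}{2}\right) + 1^{2}\right) - 11 = \left(\left(7 - \frac{\sqrt{-6}}{2}\right) + 1\right) - 11 = \left(\left(7 - \frac{i \sqrt{6}}{2}\right) + 1\right) - 11 = \left(8 - \frac{i \sqrt{6}}{2}\right) - 11 = -3 - \frac{i \sqrt{6}}{2}$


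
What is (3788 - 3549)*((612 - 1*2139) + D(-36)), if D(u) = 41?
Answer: -355154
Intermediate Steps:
(3788 - 3549)*((612 - 1*2139) + D(-36)) = (3788 - 3549)*((612 - 1*2139) + 41) = 239*((612 - 2139) + 41) = 239*(-1527 + 41) = 239*(-1486) = -355154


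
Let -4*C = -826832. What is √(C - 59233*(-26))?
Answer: √1746766 ≈ 1321.7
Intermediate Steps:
C = 206708 (C = -¼*(-826832) = 206708)
√(C - 59233*(-26)) = √(206708 - 59233*(-26)) = √(206708 + 1540058) = √1746766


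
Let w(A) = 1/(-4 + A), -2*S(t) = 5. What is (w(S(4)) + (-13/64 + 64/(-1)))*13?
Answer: -53545/64 ≈ -836.64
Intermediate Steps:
S(t) = -5/2 (S(t) = -½*5 = -5/2)
(w(S(4)) + (-13/64 + 64/(-1)))*13 = (1/(-4 - 5/2) + (-13/64 + 64/(-1)))*13 = (1/(-13/2) + (-13*1/64 + 64*(-1)))*13 = (-2/13 + (-13/64 - 64))*13 = (-2/13 - 4109/64)*13 = -53545/832*13 = -53545/64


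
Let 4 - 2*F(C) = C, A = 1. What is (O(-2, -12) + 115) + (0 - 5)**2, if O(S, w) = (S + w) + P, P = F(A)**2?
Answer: 513/4 ≈ 128.25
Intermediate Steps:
F(C) = 2 - C/2
P = 9/4 (P = (2 - 1/2*1)**2 = (2 - 1/2)**2 = (3/2)**2 = 9/4 ≈ 2.2500)
O(S, w) = 9/4 + S + w (O(S, w) = (S + w) + 9/4 = 9/4 + S + w)
(O(-2, -12) + 115) + (0 - 5)**2 = ((9/4 - 2 - 12) + 115) + (0 - 5)**2 = (-47/4 + 115) + (-5)**2 = 413/4 + 25 = 513/4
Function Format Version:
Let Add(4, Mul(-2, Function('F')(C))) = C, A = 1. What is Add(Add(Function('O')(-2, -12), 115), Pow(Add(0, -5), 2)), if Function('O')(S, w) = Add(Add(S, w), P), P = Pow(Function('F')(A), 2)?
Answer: Rational(513, 4) ≈ 128.25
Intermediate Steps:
Function('F')(C) = Add(2, Mul(Rational(-1, 2), C))
P = Rational(9, 4) (P = Pow(Add(2, Mul(Rational(-1, 2), 1)), 2) = Pow(Add(2, Rational(-1, 2)), 2) = Pow(Rational(3, 2), 2) = Rational(9, 4) ≈ 2.2500)
Function('O')(S, w) = Add(Rational(9, 4), S, w) (Function('O')(S, w) = Add(Add(S, w), Rational(9, 4)) = Add(Rational(9, 4), S, w))
Add(Add(Function('O')(-2, -12), 115), Pow(Add(0, -5), 2)) = Add(Add(Add(Rational(9, 4), -2, -12), 115), Pow(Add(0, -5), 2)) = Add(Add(Rational(-47, 4), 115), Pow(-5, 2)) = Add(Rational(413, 4), 25) = Rational(513, 4)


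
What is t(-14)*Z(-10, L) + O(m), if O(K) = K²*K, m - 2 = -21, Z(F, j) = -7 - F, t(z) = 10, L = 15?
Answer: -6829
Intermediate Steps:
m = -19 (m = 2 - 21 = -19)
O(K) = K³
t(-14)*Z(-10, L) + O(m) = 10*(-7 - 1*(-10)) + (-19)³ = 10*(-7 + 10) - 6859 = 10*3 - 6859 = 30 - 6859 = -6829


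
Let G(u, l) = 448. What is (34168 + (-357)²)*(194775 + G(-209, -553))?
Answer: 31551355591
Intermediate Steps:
(34168 + (-357)²)*(194775 + G(-209, -553)) = (34168 + (-357)²)*(194775 + 448) = (34168 + 127449)*195223 = 161617*195223 = 31551355591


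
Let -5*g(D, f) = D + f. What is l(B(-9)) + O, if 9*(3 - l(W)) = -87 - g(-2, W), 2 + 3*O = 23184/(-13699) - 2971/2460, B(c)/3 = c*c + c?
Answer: 30222427/4814220 ≈ 6.2777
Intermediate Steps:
g(D, f) = -D/5 - f/5 (g(D, f) = -(D + f)/5 = -D/5 - f/5)
B(c) = 3*c + 3*c**2 (B(c) = 3*(c*c + c) = 3*(c**2 + c) = 3*(c + c**2) = 3*c + 3*c**2)
O = -23590207/14442660 (O = -2/3 + (23184/(-13699) - 2971/2460)/3 = -2/3 + (23184*(-1/13699) - 2971*1/2460)/3 = -2/3 + (-3312/1957 - 2971/2460)/3 = -2/3 + (1/3)*(-13961767/4814220) = -2/3 - 13961767/14442660 = -23590207/14442660 ≈ -1.6334)
l(W) = 572/45 - W/45 (l(W) = 3 - (-87 - (-1/5*(-2) - W/5))/9 = 3 - (-87 - (2/5 - W/5))/9 = 3 - (-87 + (-2/5 + W/5))/9 = 3 - (-437/5 + W/5)/9 = 3 + (437/45 - W/45) = 572/45 - W/45)
l(B(-9)) + O = (572/45 - (-9)*(1 - 9)/15) - 23590207/14442660 = (572/45 - (-9)*(-8)/15) - 23590207/14442660 = (572/45 - 1/45*216) - 23590207/14442660 = (572/45 - 24/5) - 23590207/14442660 = 356/45 - 23590207/14442660 = 30222427/4814220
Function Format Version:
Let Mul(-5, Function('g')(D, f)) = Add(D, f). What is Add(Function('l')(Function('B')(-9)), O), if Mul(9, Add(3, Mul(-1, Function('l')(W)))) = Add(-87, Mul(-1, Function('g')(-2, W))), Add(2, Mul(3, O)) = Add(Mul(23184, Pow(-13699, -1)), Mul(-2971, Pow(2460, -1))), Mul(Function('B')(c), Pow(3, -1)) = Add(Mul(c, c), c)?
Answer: Rational(30222427, 4814220) ≈ 6.2777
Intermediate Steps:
Function('g')(D, f) = Add(Mul(Rational(-1, 5), D), Mul(Rational(-1, 5), f)) (Function('g')(D, f) = Mul(Rational(-1, 5), Add(D, f)) = Add(Mul(Rational(-1, 5), D), Mul(Rational(-1, 5), f)))
Function('B')(c) = Add(Mul(3, c), Mul(3, Pow(c, 2))) (Function('B')(c) = Mul(3, Add(Mul(c, c), c)) = Mul(3, Add(Pow(c, 2), c)) = Mul(3, Add(c, Pow(c, 2))) = Add(Mul(3, c), Mul(3, Pow(c, 2))))
O = Rational(-23590207, 14442660) (O = Add(Rational(-2, 3), Mul(Rational(1, 3), Add(Mul(23184, Pow(-13699, -1)), Mul(-2971, Pow(2460, -1))))) = Add(Rational(-2, 3), Mul(Rational(1, 3), Add(Mul(23184, Rational(-1, 13699)), Mul(-2971, Rational(1, 2460))))) = Add(Rational(-2, 3), Mul(Rational(1, 3), Add(Rational(-3312, 1957), Rational(-2971, 2460)))) = Add(Rational(-2, 3), Mul(Rational(1, 3), Rational(-13961767, 4814220))) = Add(Rational(-2, 3), Rational(-13961767, 14442660)) = Rational(-23590207, 14442660) ≈ -1.6334)
Function('l')(W) = Add(Rational(572, 45), Mul(Rational(-1, 45), W)) (Function('l')(W) = Add(3, Mul(Rational(-1, 9), Add(-87, Mul(-1, Add(Mul(Rational(-1, 5), -2), Mul(Rational(-1, 5), W)))))) = Add(3, Mul(Rational(-1, 9), Add(-87, Mul(-1, Add(Rational(2, 5), Mul(Rational(-1, 5), W)))))) = Add(3, Mul(Rational(-1, 9), Add(-87, Add(Rational(-2, 5), Mul(Rational(1, 5), W))))) = Add(3, Mul(Rational(-1, 9), Add(Rational(-437, 5), Mul(Rational(1, 5), W)))) = Add(3, Add(Rational(437, 45), Mul(Rational(-1, 45), W))) = Add(Rational(572, 45), Mul(Rational(-1, 45), W)))
Add(Function('l')(Function('B')(-9)), O) = Add(Add(Rational(572, 45), Mul(Rational(-1, 45), Mul(3, -9, Add(1, -9)))), Rational(-23590207, 14442660)) = Add(Add(Rational(572, 45), Mul(Rational(-1, 45), Mul(3, -9, -8))), Rational(-23590207, 14442660)) = Add(Add(Rational(572, 45), Mul(Rational(-1, 45), 216)), Rational(-23590207, 14442660)) = Add(Add(Rational(572, 45), Rational(-24, 5)), Rational(-23590207, 14442660)) = Add(Rational(356, 45), Rational(-23590207, 14442660)) = Rational(30222427, 4814220)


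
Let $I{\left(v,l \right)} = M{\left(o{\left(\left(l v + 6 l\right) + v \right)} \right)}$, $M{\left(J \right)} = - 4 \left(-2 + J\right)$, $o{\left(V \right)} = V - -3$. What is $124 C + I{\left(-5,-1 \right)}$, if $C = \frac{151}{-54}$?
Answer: $- \frac{8822}{27} \approx -326.74$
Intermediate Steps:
$C = - \frac{151}{54}$ ($C = 151 \left(- \frac{1}{54}\right) = - \frac{151}{54} \approx -2.7963$)
$o{\left(V \right)} = 3 + V$ ($o{\left(V \right)} = V + 3 = 3 + V$)
$M{\left(J \right)} = 8 - 4 J$
$I{\left(v,l \right)} = -4 - 24 l - 4 v - 4 l v$ ($I{\left(v,l \right)} = 8 - 4 \left(3 + \left(\left(l v + 6 l\right) + v\right)\right) = 8 - 4 \left(3 + \left(\left(6 l + l v\right) + v\right)\right) = 8 - 4 \left(3 + \left(v + 6 l + l v\right)\right) = 8 - 4 \left(3 + v + 6 l + l v\right) = 8 - \left(12 + 4 v + 24 l + 4 l v\right) = -4 - 24 l - 4 v - 4 l v$)
$124 C + I{\left(-5,-1 \right)} = 124 \left(- \frac{151}{54}\right) - \left(-40 + 20\right) = - \frac{9362}{27} + \left(-4 + 24 + 20 - 20\right) = - \frac{9362}{27} + 20 = - \frac{8822}{27}$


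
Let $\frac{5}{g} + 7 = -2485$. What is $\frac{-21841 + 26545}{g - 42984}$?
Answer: $- \frac{11722368}{107116133} \approx -0.10944$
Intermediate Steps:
$g = - \frac{5}{2492}$ ($g = \frac{5}{-7 - 2485} = \frac{5}{-2492} = 5 \left(- \frac{1}{2492}\right) = - \frac{5}{2492} \approx -0.0020064$)
$\frac{-21841 + 26545}{g - 42984} = \frac{-21841 + 26545}{- \frac{5}{2492} - 42984} = \frac{4704}{- \frac{107116133}{2492}} = 4704 \left(- \frac{2492}{107116133}\right) = - \frac{11722368}{107116133}$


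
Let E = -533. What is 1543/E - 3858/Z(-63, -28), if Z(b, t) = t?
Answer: 1006555/7462 ≈ 134.89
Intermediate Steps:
1543/E - 3858/Z(-63, -28) = 1543/(-533) - 3858/(-28) = 1543*(-1/533) - 3858*(-1/28) = -1543/533 + 1929/14 = 1006555/7462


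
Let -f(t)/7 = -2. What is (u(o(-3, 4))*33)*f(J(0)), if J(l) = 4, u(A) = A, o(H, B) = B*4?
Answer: 7392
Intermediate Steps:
o(H, B) = 4*B
f(t) = 14 (f(t) = -7*(-2) = 14)
(u(o(-3, 4))*33)*f(J(0)) = ((4*4)*33)*14 = (16*33)*14 = 528*14 = 7392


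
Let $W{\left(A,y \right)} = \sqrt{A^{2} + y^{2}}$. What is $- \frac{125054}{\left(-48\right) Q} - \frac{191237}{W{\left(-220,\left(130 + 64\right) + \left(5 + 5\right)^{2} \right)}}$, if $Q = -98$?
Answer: $- \frac{62527}{2352} - \frac{191237 \sqrt{33709}}{67418} \approx -547.38$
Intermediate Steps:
$- \frac{125054}{\left(-48\right) Q} - \frac{191237}{W{\left(-220,\left(130 + 64\right) + \left(5 + 5\right)^{2} \right)}} = - \frac{125054}{\left(-48\right) \left(-98\right)} - \frac{191237}{\sqrt{\left(-220\right)^{2} + \left(\left(130 + 64\right) + \left(5 + 5\right)^{2}\right)^{2}}} = - \frac{125054}{4704} - \frac{191237}{\sqrt{48400 + \left(194 + 10^{2}\right)^{2}}} = \left(-125054\right) \frac{1}{4704} - \frac{191237}{\sqrt{48400 + \left(194 + 100\right)^{2}}} = - \frac{62527}{2352} - \frac{191237}{\sqrt{48400 + 294^{2}}} = - \frac{62527}{2352} - \frac{191237}{\sqrt{48400 + 86436}} = - \frac{62527}{2352} - \frac{191237}{\sqrt{134836}} = - \frac{62527}{2352} - \frac{191237}{2 \sqrt{33709}} = - \frac{62527}{2352} - 191237 \frac{\sqrt{33709}}{67418} = - \frac{62527}{2352} - \frac{191237 \sqrt{33709}}{67418}$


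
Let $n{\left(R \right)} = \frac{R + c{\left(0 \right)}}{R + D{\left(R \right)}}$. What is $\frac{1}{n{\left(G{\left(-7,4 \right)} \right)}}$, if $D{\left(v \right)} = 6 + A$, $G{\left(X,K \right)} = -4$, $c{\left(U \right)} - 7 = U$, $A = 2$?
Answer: $\frac{4}{3} \approx 1.3333$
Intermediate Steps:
$c{\left(U \right)} = 7 + U$
$D{\left(v \right)} = 8$ ($D{\left(v \right)} = 6 + 2 = 8$)
$n{\left(R \right)} = \frac{7 + R}{8 + R}$ ($n{\left(R \right)} = \frac{R + \left(7 + 0\right)}{R + 8} = \frac{R + 7}{8 + R} = \frac{7 + R}{8 + R}$)
$\frac{1}{n{\left(G{\left(-7,4 \right)} \right)}} = \frac{1}{\frac{1}{8 - 4} \left(7 - 4\right)} = \frac{1}{\frac{1}{4} \cdot 3} = \frac{1}{\frac{3}{4}} = \frac{4}{3}$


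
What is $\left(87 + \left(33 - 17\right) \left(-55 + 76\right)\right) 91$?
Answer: $38493$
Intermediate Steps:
$\left(87 + \left(33 - 17\right) \left(-55 + 76\right)\right) 91 = \left(87 + 16 \cdot 21\right) 91 = \left(87 + 336\right) 91 = 423 \cdot 91 = 38493$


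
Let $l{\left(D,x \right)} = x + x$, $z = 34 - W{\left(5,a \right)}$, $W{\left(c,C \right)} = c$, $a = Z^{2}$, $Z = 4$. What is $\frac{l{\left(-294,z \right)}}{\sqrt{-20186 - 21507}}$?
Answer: $- \frac{58 i \sqrt{41693}}{41693} \approx - 0.28405 i$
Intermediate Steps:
$a = 16$ ($a = 4^{2} = 16$)
$z = 29$ ($z = 34 - 5 = 29$)
$l{\left(D,x \right)} = 2 x$
$\frac{l{\left(-294,z \right)}}{\sqrt{-20186 - 21507}} = \frac{2 \cdot 29}{\sqrt{-20186 - 21507}} = \frac{58}{\sqrt{-41693}} = \frac{58}{i \sqrt{41693}} = 58 \left(- \frac{i \sqrt{41693}}{41693}\right) = - \frac{58 i \sqrt{41693}}{41693}$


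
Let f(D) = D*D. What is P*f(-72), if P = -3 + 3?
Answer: 0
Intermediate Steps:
P = 0
f(D) = D**2
P*f(-72) = 0*(-72)**2 = 0*5184 = 0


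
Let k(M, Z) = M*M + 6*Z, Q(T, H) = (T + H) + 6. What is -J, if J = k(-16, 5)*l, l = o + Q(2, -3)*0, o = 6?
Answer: -1716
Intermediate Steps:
Q(T, H) = 6 + H + T (Q(T, H) = (H + T) + 6 = 6 + H + T)
k(M, Z) = M**2 + 6*Z
l = 6 (l = 6 + (6 - 3 + 2)*0 = 6 + 5*0 = 6 + 0 = 6)
J = 1716 (J = ((-16)**2 + 6*5)*6 = (256 + 30)*6 = 286*6 = 1716)
-J = -1*1716 = -1716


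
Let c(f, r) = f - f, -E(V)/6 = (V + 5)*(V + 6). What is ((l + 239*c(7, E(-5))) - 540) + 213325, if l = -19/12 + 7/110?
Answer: 140437097/660 ≈ 2.1278e+5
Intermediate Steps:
E(V) = -6*(5 + V)*(6 + V) (E(V) = -6*(V + 5)*(V + 6) = -6*(5 + V)*(6 + V))
c(f, r) = 0
l = -1003/660 (l = -19*1/12 + 7*(1/110) = -19/12 + 7/110 = -1003/660 ≈ -1.5197)
((l + 239*c(7, E(-5))) - 540) + 213325 = ((-1003/660 + 239*0) - 540) + 213325 = ((-1003/660 + 0) - 540) + 213325 = (-1003/660 - 540) + 213325 = -357403/660 + 213325 = 140437097/660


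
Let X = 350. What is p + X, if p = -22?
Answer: 328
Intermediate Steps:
p + X = -22 + 350 = 328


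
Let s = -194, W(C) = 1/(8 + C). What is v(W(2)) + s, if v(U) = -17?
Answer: -211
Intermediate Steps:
v(W(2)) + s = -17 - 194 = -211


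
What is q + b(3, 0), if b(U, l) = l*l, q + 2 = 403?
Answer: 401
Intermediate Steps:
q = 401 (q = -2 + 403 = 401)
b(U, l) = l**2
q + b(3, 0) = 401 + 0**2 = 401 + 0 = 401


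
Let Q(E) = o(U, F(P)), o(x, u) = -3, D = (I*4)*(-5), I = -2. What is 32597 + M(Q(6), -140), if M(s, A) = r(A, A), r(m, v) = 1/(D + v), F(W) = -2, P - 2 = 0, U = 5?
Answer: 3259699/100 ≈ 32597.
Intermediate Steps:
D = 40 (D = -2*4*(-5) = -8*(-5) = 40)
P = 2 (P = 2 + 0 = 2)
Q(E) = -3
r(m, v) = 1/(40 + v)
M(s, A) = 1/(40 + A)
32597 + M(Q(6), -140) = 32597 + 1/(40 - 140) = 32597 + 1/(-100) = 32597 - 1/100 = 3259699/100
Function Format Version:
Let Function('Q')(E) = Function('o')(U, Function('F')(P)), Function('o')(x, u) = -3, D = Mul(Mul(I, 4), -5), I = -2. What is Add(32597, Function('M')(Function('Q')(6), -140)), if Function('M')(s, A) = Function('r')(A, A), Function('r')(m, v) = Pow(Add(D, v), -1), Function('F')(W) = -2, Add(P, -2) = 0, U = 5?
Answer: Rational(3259699, 100) ≈ 32597.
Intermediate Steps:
D = 40 (D = Mul(Mul(-2, 4), -5) = Mul(-8, -5) = 40)
P = 2 (P = Add(2, 0) = 2)
Function('Q')(E) = -3
Function('r')(m, v) = Pow(Add(40, v), -1)
Function('M')(s, A) = Pow(Add(40, A), -1)
Add(32597, Function('M')(Function('Q')(6), -140)) = Add(32597, Pow(Add(40, -140), -1)) = Add(32597, Pow(-100, -1)) = Add(32597, Rational(-1, 100)) = Rational(3259699, 100)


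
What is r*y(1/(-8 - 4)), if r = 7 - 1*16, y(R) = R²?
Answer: -1/16 ≈ -0.062500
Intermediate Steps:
r = -9 (r = 7 - 16 = -9)
r*y(1/(-8 - 4)) = -9/(-8 - 4)² = -9*(1/(-12))² = -9*(-1/12)² = -9*1/144 = -1/16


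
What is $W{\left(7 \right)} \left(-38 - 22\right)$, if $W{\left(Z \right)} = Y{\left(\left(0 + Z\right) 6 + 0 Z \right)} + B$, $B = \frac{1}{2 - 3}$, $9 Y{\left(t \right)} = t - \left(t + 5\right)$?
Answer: $\frac{280}{3} \approx 93.333$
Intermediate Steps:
$Y{\left(t \right)} = - \frac{5}{9}$ ($Y{\left(t \right)} = \frac{t - \left(t + 5\right)}{9} = \frac{t - \left(5 + t\right)}{9} = \frac{1}{9} \left(-5\right) = - \frac{5}{9}$)
$B = -1$ ($B = \frac{1}{-1} = -1$)
$W{\left(Z \right)} = - \frac{14}{9}$ ($W{\left(Z \right)} = - \frac{5}{9} - 1 = - \frac{14}{9}$)
$W{\left(7 \right)} \left(-38 - 22\right) = - \frac{14 \left(-38 - 22\right)}{9} = \left(- \frac{14}{9}\right) \left(-60\right) = \frac{280}{3}$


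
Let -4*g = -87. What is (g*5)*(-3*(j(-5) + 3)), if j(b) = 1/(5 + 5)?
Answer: -8091/8 ≈ -1011.4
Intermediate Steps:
g = 87/4 (g = -¼*(-87) = 87/4 ≈ 21.750)
j(b) = ⅒ (j(b) = 1/10 = ⅒)
(g*5)*(-3*(j(-5) + 3)) = ((87/4)*5)*(-3*(⅒ + 3)) = 435*(-3*31/10)/4 = (435/4)*(-93/10) = -8091/8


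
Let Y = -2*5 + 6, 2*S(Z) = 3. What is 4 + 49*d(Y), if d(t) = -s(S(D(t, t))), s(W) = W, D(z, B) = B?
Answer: -139/2 ≈ -69.500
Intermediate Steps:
S(Z) = 3/2 (S(Z) = (½)*3 = 3/2)
Y = -4 (Y = -10 + 6 = -4)
d(t) = -3/2 (d(t) = -1*3/2 = -3/2)
4 + 49*d(Y) = 4 + 49*(-3/2) = 4 - 147/2 = -139/2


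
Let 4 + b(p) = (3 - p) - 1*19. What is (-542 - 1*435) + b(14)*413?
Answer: -15019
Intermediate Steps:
b(p) = -20 - p (b(p) = -4 + ((3 - p) - 1*19) = -4 + ((3 - p) - 19) = -4 + (-16 - p) = -20 - p)
(-542 - 1*435) + b(14)*413 = (-542 - 1*435) + (-20 - 1*14)*413 = (-542 - 435) + (-20 - 14)*413 = -977 - 34*413 = -977 - 14042 = -15019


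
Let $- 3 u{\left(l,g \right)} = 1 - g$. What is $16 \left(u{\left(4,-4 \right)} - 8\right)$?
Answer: $- \frac{464}{3} \approx -154.67$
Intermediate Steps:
$u{\left(l,g \right)} = - \frac{1}{3} + \frac{g}{3}$ ($u{\left(l,g \right)} = - \frac{1 - g}{3} = - \frac{1}{3} + \frac{g}{3}$)
$16 \left(u{\left(4,-4 \right)} - 8\right) = 16 \left(\left(- \frac{1}{3} + \frac{1}{3} \left(-4\right)\right) - 8\right) = 16 \left(\left(- \frac{1}{3} - \frac{4}{3}\right) - 8\right) = 16 \left(- \frac{5}{3} - 8\right) = 16 \left(- \frac{29}{3}\right) = - \frac{464}{3}$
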